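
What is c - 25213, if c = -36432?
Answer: -61645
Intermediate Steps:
c - 25213 = -36432 - 25213 = -61645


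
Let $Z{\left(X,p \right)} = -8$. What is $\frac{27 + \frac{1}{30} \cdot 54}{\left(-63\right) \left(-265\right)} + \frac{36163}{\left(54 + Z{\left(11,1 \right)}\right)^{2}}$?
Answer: $\frac{335445681}{19625900} \approx 17.092$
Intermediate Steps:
$\frac{27 + \frac{1}{30} \cdot 54}{\left(-63\right) \left(-265\right)} + \frac{36163}{\left(54 + Z{\left(11,1 \right)}\right)^{2}} = \frac{27 + \frac{1}{30} \cdot 54}{\left(-63\right) \left(-265\right)} + \frac{36163}{\left(54 - 8\right)^{2}} = \frac{27 + \frac{1}{30} \cdot 54}{16695} + \frac{36163}{46^{2}} = \left(27 + \frac{9}{5}\right) \frac{1}{16695} + \frac{36163}{2116} = \frac{144}{5} \cdot \frac{1}{16695} + 36163 \cdot \frac{1}{2116} = \frac{16}{9275} + \frac{36163}{2116} = \frac{335445681}{19625900}$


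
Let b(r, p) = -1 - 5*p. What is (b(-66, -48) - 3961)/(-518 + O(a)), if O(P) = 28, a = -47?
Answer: 1861/245 ≈ 7.5959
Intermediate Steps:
(b(-66, -48) - 3961)/(-518 + O(a)) = ((-1 - 5*(-48)) - 3961)/(-518 + 28) = ((-1 + 240) - 3961)/(-490) = (239 - 3961)*(-1/490) = -3722*(-1/490) = 1861/245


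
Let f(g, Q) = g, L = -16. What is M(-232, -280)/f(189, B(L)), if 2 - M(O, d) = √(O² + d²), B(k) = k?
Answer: 2/189 - 8*√2066/189 ≈ -1.9134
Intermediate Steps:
M(O, d) = 2 - √(O² + d²)
M(-232, -280)/f(189, B(L)) = (2 - √((-232)² + (-280)²))/189 = (2 - √(53824 + 78400))*(1/189) = (2 - √132224)*(1/189) = (2 - 8*√2066)*(1/189) = 2/189 - 8*√2066/189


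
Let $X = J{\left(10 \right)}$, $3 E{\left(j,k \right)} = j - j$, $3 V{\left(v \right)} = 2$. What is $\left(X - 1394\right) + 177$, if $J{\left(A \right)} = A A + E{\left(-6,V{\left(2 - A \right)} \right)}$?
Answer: $-1117$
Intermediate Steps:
$V{\left(v \right)} = \frac{2}{3}$ ($V{\left(v \right)} = \frac{1}{3} \cdot 2 = \frac{2}{3}$)
$E{\left(j,k \right)} = 0$ ($E{\left(j,k \right)} = \frac{j - j}{3} = \frac{1}{3} \cdot 0 = 0$)
$J{\left(A \right)} = A^{2}$ ($J{\left(A \right)} = A A + 0 = A^{2} + 0 = A^{2}$)
$X = 100$ ($X = 10^{2} = 100$)
$\left(X - 1394\right) + 177 = \left(100 - 1394\right) + 177 = -1294 + 177 = -1117$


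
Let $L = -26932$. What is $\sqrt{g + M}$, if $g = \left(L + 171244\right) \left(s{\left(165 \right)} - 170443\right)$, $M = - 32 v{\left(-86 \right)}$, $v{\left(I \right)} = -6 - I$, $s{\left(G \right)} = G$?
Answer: $4 i \sqrt{1535822581} \approx 1.5676 \cdot 10^{5} i$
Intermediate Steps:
$M = -2560$ ($M = - 32 \left(-6 - -86\right) = - 32 \left(-6 + 86\right) = \left(-32\right) 80 = -2560$)
$g = -24573158736$ ($g = \left(-26932 + 171244\right) \left(165 - 170443\right) = 144312 \left(-170278\right) = -24573158736$)
$\sqrt{g + M} = \sqrt{-24573158736 - 2560} = \sqrt{-24573161296} = 4 i \sqrt{1535822581}$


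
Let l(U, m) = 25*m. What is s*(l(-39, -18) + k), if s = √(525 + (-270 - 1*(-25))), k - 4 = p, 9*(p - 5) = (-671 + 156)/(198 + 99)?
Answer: -2358616*√70/2673 ≈ -7382.6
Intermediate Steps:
p = 12850/2673 (p = 5 + ((-671 + 156)/(198 + 99))/9 = 5 + (-515/297)/9 = 5 + (-515*1/297)/9 = 5 + (⅑)*(-515/297) = 5 - 515/2673 = 12850/2673 ≈ 4.8073)
k = 23542/2673 (k = 4 + 12850/2673 = 23542/2673 ≈ 8.8073)
s = 2*√70 (s = √(525 + (-270 + 25)) = √(525 - 245) = √280 = 2*√70 ≈ 16.733)
s*(l(-39, -18) + k) = (2*√70)*(25*(-18) + 23542/2673) = (2*√70)*(-450 + 23542/2673) = (2*√70)*(-1179308/2673) = -2358616*√70/2673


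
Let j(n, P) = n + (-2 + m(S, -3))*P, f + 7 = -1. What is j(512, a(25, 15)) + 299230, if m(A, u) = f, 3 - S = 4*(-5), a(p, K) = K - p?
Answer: 299842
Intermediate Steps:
S = 23 (S = 3 - 4*(-5) = 3 - 1*(-20) = 3 + 20 = 23)
f = -8 (f = -7 - 1 = -8)
m(A, u) = -8
j(n, P) = n - 10*P (j(n, P) = n + (-2 - 8)*P = n - 10*P)
j(512, a(25, 15)) + 299230 = (512 - 10*(15 - 1*25)) + 299230 = (512 - 10*(15 - 25)) + 299230 = (512 - 10*(-10)) + 299230 = (512 + 100) + 299230 = 612 + 299230 = 299842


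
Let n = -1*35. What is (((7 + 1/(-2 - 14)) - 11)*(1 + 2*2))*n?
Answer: 11375/16 ≈ 710.94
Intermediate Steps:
n = -35
(((7 + 1/(-2 - 14)) - 11)*(1 + 2*2))*n = (((7 + 1/(-2 - 14)) - 11)*(1 + 2*2))*(-35) = (((7 + 1/(-16)) - 11)*(1 + 4))*(-35) = (((7 - 1/16) - 11)*5)*(-35) = ((111/16 - 11)*5)*(-35) = -65/16*5*(-35) = -325/16*(-35) = 11375/16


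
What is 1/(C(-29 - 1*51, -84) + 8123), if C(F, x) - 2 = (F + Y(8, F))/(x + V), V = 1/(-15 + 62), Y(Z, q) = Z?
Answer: 3947/32072759 ≈ 0.00012306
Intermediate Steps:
V = 1/47 ≈ 0.021277
C(F, x) = 2 + (8 + F)/(1/47 + x) (C(F, x) = 2 + (F + 8)/(x + 1/47) = 2 + (8 + F)/(1/47 + x))
1/(C(-29 - 1*51, -84) + 8123) = 1/((378 + 47*(-29 - 1*51) + 94*(-84))/(1 + 47*(-84)) + 8123) = 1/((378 + 47*(-29 - 51) - 7896)/(1 - 3948) + 8123) = 1/((378 + 47*(-80) - 7896)/(-3947) + 8123) = 1/(-(378 - 3760 - 7896)/3947 + 8123) = 1/(-1/3947*(-11278) + 8123) = 1/(11278/3947 + 8123) = 1/(32072759/3947) = 3947/32072759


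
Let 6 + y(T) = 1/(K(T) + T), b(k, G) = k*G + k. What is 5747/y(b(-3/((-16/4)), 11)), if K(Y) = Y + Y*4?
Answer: -310338/323 ≈ -960.80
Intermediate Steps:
K(Y) = 5*Y (K(Y) = Y + 4*Y = 5*Y)
b(k, G) = k + G*k (b(k, G) = G*k + k = k + G*k)
y(T) = -6 + 1/(6*T) (y(T) = -6 + 1/(5*T + T) = -6 + 1/(6*T))
5747/y(b(-3/((-16/4)), 11)) = 5747/(-6 + 1/(6*(((-3/((-16/4)))*(1 + 11))))) = 5747/(-6 + 1/(6*((-3/((-16*¼))*12)))) = 5747/(-6 + 1/(6*((-3/(-4)*12)))) = 5747/(-6 + 1/(6*((-3*(-¼)*12)))) = 5747/(-6 + 1/(6*(((¾)*12)))) = 5747/(-6 + (⅙)/9) = 5747/(-6 + (⅙)*(⅑)) = 5747/(-6 + 1/54) = 5747/(-323/54) = 5747*(-54/323) = -310338/323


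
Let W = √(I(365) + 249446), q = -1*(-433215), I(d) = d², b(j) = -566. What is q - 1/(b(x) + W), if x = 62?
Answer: 26995792159/62315 - 3*√42519/62315 ≈ 4.3322e+5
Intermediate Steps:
q = 433215
W = 3*√42519 (W = √(365² + 249446) = √(133225 + 249446) = √382671 = 3*√42519 ≈ 618.60)
q - 1/(b(x) + W) = 433215 - 1/(-566 + 3*√42519)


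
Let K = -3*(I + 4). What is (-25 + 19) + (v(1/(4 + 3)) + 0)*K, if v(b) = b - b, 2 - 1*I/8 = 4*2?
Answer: -6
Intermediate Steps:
I = -48 (I = 16 - 32*2 = 16 - 8*8 = 16 - 64 = -48)
v(b) = 0
K = 132 (K = -3*(-48 + 4) = -3*(-44) = 132)
(-25 + 19) + (v(1/(4 + 3)) + 0)*K = (-25 + 19) + (0 + 0)*132 = -6 + 0*132 = -6 + 0 = -6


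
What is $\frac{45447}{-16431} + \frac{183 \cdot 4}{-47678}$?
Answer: $- \frac{363141593}{130566203} \approx -2.7813$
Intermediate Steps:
$\frac{45447}{-16431} + \frac{183 \cdot 4}{-47678} = 45447 \left(- \frac{1}{16431}\right) + 732 \left(- \frac{1}{47678}\right) = - \frac{15149}{5477} - \frac{366}{23839} = - \frac{363141593}{130566203}$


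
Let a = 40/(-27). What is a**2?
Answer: 1600/729 ≈ 2.1948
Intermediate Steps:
a = -40/27 (a = 40*(-1/27) = -40/27 ≈ -1.4815)
a**2 = (-40/27)**2 = 1600/729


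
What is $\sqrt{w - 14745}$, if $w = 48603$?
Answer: $9 \sqrt{418} \approx 184.01$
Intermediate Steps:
$\sqrt{w - 14745} = \sqrt{48603 - 14745} = \sqrt{33858} = 9 \sqrt{418}$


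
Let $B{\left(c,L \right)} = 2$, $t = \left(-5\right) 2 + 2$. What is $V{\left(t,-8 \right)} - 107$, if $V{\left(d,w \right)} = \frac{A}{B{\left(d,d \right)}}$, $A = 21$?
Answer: $- \frac{193}{2} \approx -96.5$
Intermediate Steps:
$t = -8$ ($t = -10 + 2 = -8$)
$V{\left(d,w \right)} = \frac{21}{2}$
$V{\left(t,-8 \right)} - 107 = \frac{21}{2} - 107 = - \frac{193}{2}$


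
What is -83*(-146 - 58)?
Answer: 16932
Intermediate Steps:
-83*(-146 - 58) = -83*(-204) = 16932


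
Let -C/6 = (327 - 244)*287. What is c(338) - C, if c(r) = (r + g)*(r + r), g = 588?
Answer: 768902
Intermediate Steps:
C = -142926 (C = -6*(327 - 244)*287 = -498*287 = -6*23821 = -142926)
c(r) = 2*r*(588 + r) (c(r) = (r + 588)*(r + r) = (588 + r)*(2*r) = 2*r*(588 + r))
c(338) - C = 2*338*(588 + 338) - 1*(-142926) = 2*338*926 + 142926 = 625976 + 142926 = 768902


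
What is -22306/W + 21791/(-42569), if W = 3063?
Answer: -1016289947/130388847 ≈ -7.7943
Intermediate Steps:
-22306/W + 21791/(-42569) = -22306/3063 + 21791/(-42569) = -22306*1/3063 + 21791*(-1/42569) = -22306/3063 - 21791/42569 = -1016289947/130388847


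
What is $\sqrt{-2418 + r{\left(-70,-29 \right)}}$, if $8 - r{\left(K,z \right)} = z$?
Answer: $i \sqrt{2381} \approx 48.795 i$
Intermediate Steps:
$r{\left(K,z \right)} = 8 - z$
$\sqrt{-2418 + r{\left(-70,-29 \right)}} = \sqrt{-2418 + \left(8 - -29\right)} = \sqrt{-2418 + \left(8 + 29\right)} = \sqrt{-2418 + 37} = \sqrt{-2381} = i \sqrt{2381}$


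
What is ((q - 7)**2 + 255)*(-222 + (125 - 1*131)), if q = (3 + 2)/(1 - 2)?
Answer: -90972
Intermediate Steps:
q = -5 (q = 5/(-1) = 5*(-1) = -5)
((q - 7)**2 + 255)*(-222 + (125 - 1*131)) = ((-5 - 7)**2 + 255)*(-222 + (125 - 1*131)) = ((-12)**2 + 255)*(-222 + (125 - 131)) = (144 + 255)*(-222 - 6) = 399*(-228) = -90972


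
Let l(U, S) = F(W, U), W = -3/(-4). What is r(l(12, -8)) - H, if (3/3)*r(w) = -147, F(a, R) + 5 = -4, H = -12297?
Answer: 12150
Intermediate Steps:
W = ¾ (W = -3*(-¼) = ¾ ≈ 0.75000)
F(a, R) = -9 (F(a, R) = -5 - 4 = -9)
l(U, S) = -9
r(w) = -147
r(l(12, -8)) - H = -147 - 1*(-12297) = -147 + 12297 = 12150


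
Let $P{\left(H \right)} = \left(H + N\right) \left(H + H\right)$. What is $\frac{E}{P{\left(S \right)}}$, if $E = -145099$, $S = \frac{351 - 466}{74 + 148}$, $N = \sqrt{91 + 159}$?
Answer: $\frac{3575529558}{12307775} + \frac{793767561876 \sqrt{10}}{283078825} \approx 9157.7$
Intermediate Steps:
$N = 5 \sqrt{10}$ ($N = \sqrt{250} = 5 \sqrt{10} \approx 15.811$)
$S = - \frac{115}{222} \approx -0.51802$
$P{\left(H \right)} = 2 H \left(H + 5 \sqrt{10}\right)$ ($P{\left(H \right)} = \left(H + 5 \sqrt{10}\right) \left(H + H\right) = \left(H + 5 \sqrt{10}\right) 2 H = 2 H \left(H + 5 \sqrt{10}\right)$)
$\frac{E}{P{\left(S \right)}} = - \frac{145099}{2 \left(- \frac{115}{222}\right) \left(- \frac{115}{222} + 5 \sqrt{10}\right)} = - \frac{145099}{\frac{13225}{24642} - \frac{575 \sqrt{10}}{111}}$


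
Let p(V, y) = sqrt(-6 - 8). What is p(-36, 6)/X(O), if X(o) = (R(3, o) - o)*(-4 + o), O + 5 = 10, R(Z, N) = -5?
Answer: -I*sqrt(14)/10 ≈ -0.37417*I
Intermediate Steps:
p(V, y) = I*sqrt(14) (p(V, y) = sqrt(-14) = I*sqrt(14))
O = 5 (O = -5 + 10 = 5)
X(o) = (-5 - o)*(-4 + o)
p(-36, 6)/X(O) = (I*sqrt(14))/(20 - 1*5 - 1*5**2) = (I*sqrt(14))/(20 - 5 - 1*25) = (I*sqrt(14))/(20 - 5 - 25) = (I*sqrt(14))/(-10) = (I*sqrt(14))*(-1/10) = -I*sqrt(14)/10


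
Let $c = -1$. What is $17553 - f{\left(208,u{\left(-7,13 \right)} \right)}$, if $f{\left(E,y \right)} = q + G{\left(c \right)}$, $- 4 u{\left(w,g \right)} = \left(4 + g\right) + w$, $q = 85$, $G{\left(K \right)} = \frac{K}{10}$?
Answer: $\frac{174681}{10} \approx 17468.0$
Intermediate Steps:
$G{\left(K \right)} = \frac{K}{10}$ ($G{\left(K \right)} = K \frac{1}{10} = \frac{K}{10}$)
$u{\left(w,g \right)} = -1 - \frac{g}{4} - \frac{w}{4}$ ($u{\left(w,g \right)} = - \frac{\left(4 + g\right) + w}{4} = - \frac{4 + g + w}{4} = -1 - \frac{g}{4} - \frac{w}{4}$)
$f{\left(E,y \right)} = \frac{849}{10}$ ($f{\left(E,y \right)} = 85 + \frac{1}{10} \left(-1\right) = 85 - \frac{1}{10} = \frac{849}{10}$)
$17553 - f{\left(208,u{\left(-7,13 \right)} \right)} = 17553 - \frac{849}{10} = \frac{174681}{10}$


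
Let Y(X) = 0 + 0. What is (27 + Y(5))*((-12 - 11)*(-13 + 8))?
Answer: 3105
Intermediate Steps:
Y(X) = 0
(27 + Y(5))*((-12 - 11)*(-13 + 8)) = (27 + 0)*((-12 - 11)*(-13 + 8)) = 27*(-23*(-5)) = 27*115 = 3105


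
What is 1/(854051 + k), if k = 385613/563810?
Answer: 563810/481522879923 ≈ 1.1709e-6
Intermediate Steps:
k = 385613/563810 (k = 385613*(1/563810) = 385613/563810 ≈ 0.68394)
1/(854051 + k) = 1/(854051 + 385613/563810) = 1/(481522879923/563810) = 563810/481522879923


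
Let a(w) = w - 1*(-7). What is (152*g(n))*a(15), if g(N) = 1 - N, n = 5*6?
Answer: -96976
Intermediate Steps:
a(w) = 7 + w (a(w) = w + 7 = 7 + w)
n = 30
(152*g(n))*a(15) = (152*(1 - 1*30))*(7 + 15) = (152*(1 - 30))*22 = (152*(-29))*22 = -4408*22 = -96976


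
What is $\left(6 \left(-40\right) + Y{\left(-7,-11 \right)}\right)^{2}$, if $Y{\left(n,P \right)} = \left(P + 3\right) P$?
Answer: $23104$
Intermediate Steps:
$Y{\left(n,P \right)} = P \left(3 + P\right)$ ($Y{\left(n,P \right)} = \left(3 + P\right) P = P \left(3 + P\right)$)
$\left(6 \left(-40\right) + Y{\left(-7,-11 \right)}\right)^{2} = \left(6 \left(-40\right) - 11 \left(3 - 11\right)\right)^{2} = \left(-240 - -88\right)^{2} = \left(-240 + 88\right)^{2} = \left(-152\right)^{2} = 23104$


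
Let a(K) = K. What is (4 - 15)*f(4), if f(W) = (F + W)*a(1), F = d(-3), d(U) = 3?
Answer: -77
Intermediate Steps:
F = 3
f(W) = 3 + W (f(W) = (3 + W)*1 = 3 + W)
(4 - 15)*f(4) = (4 - 15)*(3 + 4) = -11*7 = -77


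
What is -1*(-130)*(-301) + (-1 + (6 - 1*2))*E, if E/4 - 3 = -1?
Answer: -39106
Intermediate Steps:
E = 8 (E = 12 + 4*(-1) = 12 - 4 = 8)
-1*(-130)*(-301) + (-1 + (6 - 1*2))*E = -1*(-130)*(-301) + (-1 + (6 - 1*2))*8 = 130*(-301) + (-1 + (6 - 2))*8 = -39130 + (-1 + 4)*8 = -39130 + 3*8 = -39130 + 24 = -39106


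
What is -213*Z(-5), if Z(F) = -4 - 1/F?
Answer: 4047/5 ≈ 809.40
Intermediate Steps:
Z(F) = -4 - 1/F
-213*Z(-5) = -213*(-4 - 1/(-5)) = -213*(-4 - 1*(-1/5)) = -213*(-4 + 1/5) = -213*(-19/5) = 4047/5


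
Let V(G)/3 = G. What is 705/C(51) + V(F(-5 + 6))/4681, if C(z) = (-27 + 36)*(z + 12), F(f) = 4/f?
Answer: 1102303/884709 ≈ 1.2459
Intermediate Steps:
C(z) = 108 + 9*z (C(z) = 9*(12 + z) = 108 + 9*z)
V(G) = 3*G
705/C(51) + V(F(-5 + 6))/4681 = 705/(108 + 9*51) + (3*(4/(-5 + 6)))/4681 = 705/(108 + 459) + (3*(4/1))*(1/4681) = 705/567 + (3*(4*1))*(1/4681) = 705*(1/567) + (3*4)*(1/4681) = 235/189 + 12*(1/4681) = 235/189 + 12/4681 = 1102303/884709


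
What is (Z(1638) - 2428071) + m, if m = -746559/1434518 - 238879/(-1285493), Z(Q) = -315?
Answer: -4478097018703301629/1844062847374 ≈ -2.4284e+6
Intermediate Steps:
m = -617020143265/1844062847374 (m = -746559*1/1434518 - 238879*(-1/1285493) = -746559/1434518 + 238879/1285493 = -617020143265/1844062847374 ≈ -0.33460)
(Z(1638) - 2428071) + m = (-315 - 2428071) - 617020143265/1844062847374 = -2428386 - 617020143265/1844062847374 = -4478097018703301629/1844062847374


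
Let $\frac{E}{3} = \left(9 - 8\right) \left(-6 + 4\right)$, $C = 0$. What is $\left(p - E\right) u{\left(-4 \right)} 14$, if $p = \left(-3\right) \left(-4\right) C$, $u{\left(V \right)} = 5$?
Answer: $420$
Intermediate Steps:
$E = -6$ ($E = 3 \left(9 - 8\right) \left(-6 + 4\right) = 3 \cdot 1 \left(-2\right) = 3 \left(-2\right) = -6$)
$p = 0$ ($p = \left(-3\right) \left(-4\right) 0 = 12 \cdot 0 = 0$)
$\left(p - E\right) u{\left(-4 \right)} 14 = \left(0 - -6\right) 5 \cdot 14 = \left(0 + 6\right) 5 \cdot 14 = 6 \cdot 5 \cdot 14 = 30 \cdot 14 = 420$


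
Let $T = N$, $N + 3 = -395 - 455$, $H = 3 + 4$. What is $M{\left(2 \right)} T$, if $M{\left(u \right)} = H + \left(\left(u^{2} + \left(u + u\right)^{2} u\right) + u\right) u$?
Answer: $-70799$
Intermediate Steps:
$H = 7$
$N = -853$ ($N = -3 - 850 = -853$)
$T = -853$
$M{\left(u \right)} = 7 + u \left(u + u^{2} + 4 u^{3}\right)$ ($M{\left(u \right)} = 7 + \left(\left(u^{2} + \left(u + u\right)^{2} u\right) + u\right) u = 7 + \left(\left(u^{2} + \left(2 u\right)^{2} u\right) + u\right) u = 7 + \left(\left(u^{2} + 4 u^{2} u\right) + u\right) u = 7 + \left(\left(u^{2} + 4 u^{3}\right) + u\right) u = 7 + \left(u + u^{2} + 4 u^{3}\right) u = 7 + u \left(u + u^{2} + 4 u^{3}\right)$)
$M{\left(2 \right)} T = \left(7 + 2^{2} + 2^{3} + 4 \cdot 2^{4}\right) \left(-853\right) = \left(7 + 4 + 8 + 4 \cdot 16\right) \left(-853\right) = \left(7 + 4 + 8 + 64\right) \left(-853\right) = 83 \left(-853\right) = -70799$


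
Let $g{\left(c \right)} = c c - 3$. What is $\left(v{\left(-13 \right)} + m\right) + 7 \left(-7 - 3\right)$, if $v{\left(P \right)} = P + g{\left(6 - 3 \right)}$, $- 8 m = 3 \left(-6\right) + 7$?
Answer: $- \frac{605}{8} \approx -75.625$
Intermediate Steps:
$g{\left(c \right)} = -3 + c^{2}$ ($g{\left(c \right)} = c^{2} - 3 = -3 + c^{2}$)
$m = \frac{11}{8}$ ($m = - \frac{3 \left(-6\right) + 7}{8} = - \frac{-18 + 7}{8} = \left(- \frac{1}{8}\right) \left(-11\right) = \frac{11}{8} \approx 1.375$)
$v{\left(P \right)} = 6 + P$ ($v{\left(P \right)} = P - \left(3 - \left(6 - 3\right)^{2}\right) = P - \left(3 - 3^{2}\right) = P + \left(-3 + 9\right) = P + 6 = 6 + P$)
$\left(v{\left(-13 \right)} + m\right) + 7 \left(-7 - 3\right) = \left(\left(6 - 13\right) + \frac{11}{8}\right) + 7 \left(-7 - 3\right) = \left(-7 + \frac{11}{8}\right) + 7 \left(-10\right) = - \frac{45}{8} - 70 = - \frac{605}{8}$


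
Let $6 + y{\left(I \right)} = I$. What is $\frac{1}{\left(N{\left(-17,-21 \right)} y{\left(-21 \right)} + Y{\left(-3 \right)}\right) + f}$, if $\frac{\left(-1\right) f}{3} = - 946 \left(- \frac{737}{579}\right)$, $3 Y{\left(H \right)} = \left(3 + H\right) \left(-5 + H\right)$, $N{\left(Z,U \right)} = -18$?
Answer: $- \frac{193}{603404} \approx -0.00031985$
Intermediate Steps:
$y{\left(I \right)} = -6 + I$
$Y{\left(H \right)} = \frac{\left(-5 + H\right) \left(3 + H\right)}{3}$ ($Y{\left(H \right)} = \frac{\left(3 + H\right) \left(-5 + H\right)}{3} = \frac{\left(-5 + H\right) \left(3 + H\right)}{3}$)
$f = - \frac{697202}{193}$ ($f = - 3 \left(- 946 \left(- \frac{737}{579}\right)\right) = - 3 \left(- 946 \left(\left(-737\right) \frac{1}{579}\right)\right) = - 3 \left(\left(-946\right) \left(- \frac{737}{579}\right)\right) = \left(-3\right) \frac{697202}{579} = - \frac{697202}{193} \approx -3612.4$)
$\frac{1}{\left(N{\left(-17,-21 \right)} y{\left(-21 \right)} + Y{\left(-3 \right)}\right) + f} = \frac{1}{\left(- 18 \left(-6 - 21\right) - \left(3 - 3\right)\right) - \frac{697202}{193}} = \frac{1}{\left(\left(-18\right) \left(-27\right) + \left(-5 + 2 + \frac{1}{3} \cdot 9\right)\right) - \frac{697202}{193}} = \frac{1}{\left(486 + \left(-5 + 2 + 3\right)\right) - \frac{697202}{193}} = \frac{1}{\left(486 + 0\right) - \frac{697202}{193}} = \frac{1}{486 - \frac{697202}{193}} = \frac{1}{- \frac{603404}{193}} = - \frac{193}{603404}$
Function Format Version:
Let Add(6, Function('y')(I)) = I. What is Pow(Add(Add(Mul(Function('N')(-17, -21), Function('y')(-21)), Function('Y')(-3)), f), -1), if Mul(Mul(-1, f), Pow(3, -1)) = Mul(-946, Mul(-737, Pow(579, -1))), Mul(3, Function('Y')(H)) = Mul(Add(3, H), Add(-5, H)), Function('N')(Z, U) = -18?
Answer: Rational(-193, 603404) ≈ -0.00031985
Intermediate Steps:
Function('y')(I) = Add(-6, I)
Function('Y')(H) = Mul(Rational(1, 3), Add(-5, H), Add(3, H)) (Function('Y')(H) = Mul(Rational(1, 3), Mul(Add(3, H), Add(-5, H))) = Mul(Rational(1, 3), Mul(Add(-5, H), Add(3, H))) = Mul(Rational(1, 3), Add(-5, H), Add(3, H)))
f = Rational(-697202, 193) (f = Mul(-3, Mul(-946, Mul(-737, Pow(579, -1)))) = Mul(-3, Mul(-946, Mul(-737, Rational(1, 579)))) = Mul(-3, Mul(-946, Rational(-737, 579))) = Mul(-3, Rational(697202, 579)) = Rational(-697202, 193) ≈ -3612.4)
Pow(Add(Add(Mul(Function('N')(-17, -21), Function('y')(-21)), Function('Y')(-3)), f), -1) = Pow(Add(Add(Mul(-18, Add(-6, -21)), Add(-5, Mul(Rational(-2, 3), -3), Mul(Rational(1, 3), Pow(-3, 2)))), Rational(-697202, 193)), -1) = Pow(Add(Add(Mul(-18, -27), Add(-5, 2, Mul(Rational(1, 3), 9))), Rational(-697202, 193)), -1) = Pow(Add(Add(486, Add(-5, 2, 3)), Rational(-697202, 193)), -1) = Pow(Add(Add(486, 0), Rational(-697202, 193)), -1) = Pow(Add(486, Rational(-697202, 193)), -1) = Pow(Rational(-603404, 193), -1) = Rational(-193, 603404)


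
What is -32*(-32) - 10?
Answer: 1014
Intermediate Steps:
-32*(-32) - 10 = 1024 - 10 = 1014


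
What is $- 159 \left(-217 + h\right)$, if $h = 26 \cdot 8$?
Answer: $1431$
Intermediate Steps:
$h = 208$
$- 159 \left(-217 + h\right) = - 159 \left(-217 + 208\right) = \left(-159\right) \left(-9\right) = 1431$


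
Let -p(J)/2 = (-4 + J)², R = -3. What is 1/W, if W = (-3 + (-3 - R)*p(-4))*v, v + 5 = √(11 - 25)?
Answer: 5/117 + I*√14/117 ≈ 0.042735 + 0.03198*I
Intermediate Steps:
v = -5 + I*√14 (v = -5 + √(11 - 25) = -5 + √(-14) = -5 + I*√14 ≈ -5.0 + 3.7417*I)
p(J) = -2*(-4 + J)²
W = 15 - 3*I*√14 (W = (-3 + (-3 - 1*(-3))*(-2*(-4 - 4)²))*(-5 + I*√14) = (-3 + (-3 + 3)*(-2*(-8)²))*(-5 + I*√14) = (-3 + 0*(-2*64))*(-5 + I*√14) = (-3 + 0*(-128))*(-5 + I*√14) = (-3 + 0)*(-5 + I*√14) = -3*(-5 + I*√14) = 15 - 3*I*√14 ≈ 15.0 - 11.225*I)
1/W = 1/(15 - 3*I*√14)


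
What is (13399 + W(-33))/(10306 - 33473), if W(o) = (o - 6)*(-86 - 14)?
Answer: -17299/23167 ≈ -0.74671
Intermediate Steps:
W(o) = 600 - 100*o (W(o) = (-6 + o)*(-100) = 600 - 100*o)
(13399 + W(-33))/(10306 - 33473) = (13399 + (600 - 100*(-33)))/(10306 - 33473) = (13399 + (600 + 3300))/(-23167) = (13399 + 3900)*(-1/23167) = 17299*(-1/23167) = -17299/23167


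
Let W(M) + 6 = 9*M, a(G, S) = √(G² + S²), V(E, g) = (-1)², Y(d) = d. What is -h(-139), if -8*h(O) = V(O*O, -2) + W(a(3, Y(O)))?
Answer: -5/8 + 9*√19330/8 ≈ 155.79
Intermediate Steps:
V(E, g) = 1
W(M) = -6 + 9*M
h(O) = 5/8 - 9*√(9 + O²)/8 (h(O) = -(1 + (-6 + 9*√(3² + O²)))/8 = -(1 + (-6 + 9*√(9 + O²)))/8 = -(-5 + 9*√(9 + O²))/8 = 5/8 - 9*√(9 + O²)/8)
-h(-139) = -(5/8 - 9*√(9 + (-139)²)/8) = -(5/8 - 9*√(9 + 19321)/8) = -(5/8 - 9*√19330/8) = -5/8 + 9*√19330/8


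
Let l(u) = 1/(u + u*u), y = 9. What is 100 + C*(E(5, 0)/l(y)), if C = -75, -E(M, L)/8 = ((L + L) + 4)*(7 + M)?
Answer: 2592100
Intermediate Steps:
E(M, L) = -8*(4 + 2*L)*(7 + M) (E(M, L) = -8*((L + L) + 4)*(7 + M) = -8*(2*L + 4)*(7 + M) = -8*(4 + 2*L)*(7 + M))
l(u) = 1/(u + u**2)
100 + C*(E(5, 0)/l(y)) = 100 - 75*(-224 - 112*0 - 32*5 - 16*0*5)/(1/(9*(1 + 9))) = 100 - 75*(-224 + 0 - 160 + 0)/((1/9)/10) = 100 - (-28800)/((1/9)*(1/10)) = 100 - (-28800)/1/90 = 100 - (-28800)*90 = 100 - 75*(-34560) = 100 + 2592000 = 2592100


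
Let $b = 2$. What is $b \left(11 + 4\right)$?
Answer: $30$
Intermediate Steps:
$b \left(11 + 4\right) = 2 \left(11 + 4\right) = 2 \cdot 15 = 30$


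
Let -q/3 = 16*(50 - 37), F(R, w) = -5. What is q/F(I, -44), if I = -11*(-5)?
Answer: 624/5 ≈ 124.80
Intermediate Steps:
I = 55
q = -624 (q = -48*(50 - 37) = -48*13 = -3*208 = -624)
q/F(I, -44) = -624/(-5) = -624*(-⅕) = 624/5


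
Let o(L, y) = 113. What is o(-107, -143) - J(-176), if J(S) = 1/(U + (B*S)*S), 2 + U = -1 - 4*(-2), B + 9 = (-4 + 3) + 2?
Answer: 28001740/247803 ≈ 113.00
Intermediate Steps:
B = -8 (B = -9 + ((-4 + 3) + 2) = -9 + (-1 + 2) = -9 + 1 = -8)
U = 5 (U = -2 + (-1 - 4*(-2)) = -2 + (-1 + 8) = -2 + 7 = 5)
J(S) = 1/(5 - 8*S²) (J(S) = 1/(5 + (-8*S)*S) = 1/(5 - 8*S²))
o(-107, -143) - J(-176) = 113 - (-1)/(-5 + 8*(-176)²) = 113 - (-1)/(-5 + 8*30976) = 113 - (-1)/(-5 + 247808) = 113 - (-1)/247803 = 113 - 1*(-1/247803) = 113 + 1/247803 = 28001740/247803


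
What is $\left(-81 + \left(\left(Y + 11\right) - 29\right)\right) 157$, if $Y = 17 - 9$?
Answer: $-14287$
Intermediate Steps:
$Y = 8$ ($Y = 17 - 9 = 8$)
$\left(-81 + \left(\left(Y + 11\right) - 29\right)\right) 157 = \left(-81 + \left(\left(8 + 11\right) - 29\right)\right) 157 = \left(-81 + \left(19 - 29\right)\right) 157 = \left(-81 - 10\right) 157 = \left(-91\right) 157 = -14287$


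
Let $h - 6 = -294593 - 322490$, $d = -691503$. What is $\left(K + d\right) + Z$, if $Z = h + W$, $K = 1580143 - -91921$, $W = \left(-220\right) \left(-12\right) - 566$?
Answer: $365558$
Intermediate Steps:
$W = 2074$ ($W = 2640 - 566 = 2074$)
$K = 1672064$ ($K = 1580143 + 91921 = 1672064$)
$h = -617077$ ($h = 6 - 617083 = -617077$)
$Z = -615003$ ($Z = -617077 + 2074 = -615003$)
$\left(K + d\right) + Z = \left(1672064 - 691503\right) - 615003 = 980561 - 615003 = 365558$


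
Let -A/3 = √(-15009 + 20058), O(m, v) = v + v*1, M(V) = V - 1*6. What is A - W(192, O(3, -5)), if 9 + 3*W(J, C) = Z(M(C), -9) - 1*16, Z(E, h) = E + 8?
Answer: 11 - 9*√561 ≈ -202.17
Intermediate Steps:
M(V) = -6 + V (M(V) = V - 6 = -6 + V)
Z(E, h) = 8 + E
O(m, v) = 2*v (O(m, v) = v + v = 2*v)
W(J, C) = -23/3 + C/3 (W(J, C) = -3 + ((8 + (-6 + C)) - 1*16)/3 = -3 + ((2 + C) - 16)/3 = -3 + (-14 + C)/3 = -3 + (-14/3 + C/3) = -23/3 + C/3)
A = -9*√561 (A = -3*√(-15009 + 20058) = -9*√561 ≈ -213.17)
A - W(192, O(3, -5)) = -9*√561 - (-23/3 + (2*(-5))/3) = -9*√561 - (-23/3 + (⅓)*(-10)) = -9*√561 - (-23/3 - 10/3) = -9*√561 - 1*(-11) = -9*√561 + 11 = 11 - 9*√561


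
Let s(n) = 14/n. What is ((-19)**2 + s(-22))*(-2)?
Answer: -7928/11 ≈ -720.73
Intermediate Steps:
((-19)**2 + s(-22))*(-2) = ((-19)**2 + 14/(-22))*(-2) = (361 + 14*(-1/22))*(-2) = (361 - 7/11)*(-2) = (3964/11)*(-2) = -7928/11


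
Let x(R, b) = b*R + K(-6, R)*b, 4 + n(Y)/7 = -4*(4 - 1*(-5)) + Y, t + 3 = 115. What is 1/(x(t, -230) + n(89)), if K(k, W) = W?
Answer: -1/51177 ≈ -1.9540e-5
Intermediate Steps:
t = 112 (t = -3 + 115 = 112)
n(Y) = -280 + 7*Y (n(Y) = -28 + 7*(-4*(4 - 1*(-5)) + Y) = -28 + 7*(-4*(4 + 5) + Y) = -28 + 7*(-4*9 + Y) = -28 + 7*(-36 + Y) = -28 + (-252 + 7*Y) = -280 + 7*Y)
x(R, b) = 2*R*b (x(R, b) = b*R + R*b = R*b + R*b = 2*R*b)
1/(x(t, -230) + n(89)) = 1/(2*112*(-230) + (-280 + 7*89)) = 1/(-51520 + (-280 + 623)) = 1/(-51520 + 343) = 1/(-51177) = -1/51177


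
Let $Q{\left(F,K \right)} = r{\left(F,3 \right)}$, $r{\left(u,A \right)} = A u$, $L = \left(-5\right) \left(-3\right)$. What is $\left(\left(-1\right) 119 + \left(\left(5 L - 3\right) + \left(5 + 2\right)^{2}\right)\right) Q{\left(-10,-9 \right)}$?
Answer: $-60$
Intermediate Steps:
$L = 15$
$Q{\left(F,K \right)} = 3 F$
$\left(\left(-1\right) 119 + \left(\left(5 L - 3\right) + \left(5 + 2\right)^{2}\right)\right) Q{\left(-10,-9 \right)} = \left(\left(-1\right) 119 + \left(\left(5 \cdot 15 - 3\right) + \left(5 + 2\right)^{2}\right)\right) 3 \left(-10\right) = \left(-119 + \left(\left(75 - 3\right) + 7^{2}\right)\right) \left(-30\right) = \left(-119 + \left(72 + 49\right)\right) \left(-30\right) = \left(-119 + 121\right) \left(-30\right) = 2 \left(-30\right) = -60$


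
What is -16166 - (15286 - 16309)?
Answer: -15143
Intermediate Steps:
-16166 - (15286 - 16309) = -16166 - 1*(-1023) = -16166 + 1023 = -15143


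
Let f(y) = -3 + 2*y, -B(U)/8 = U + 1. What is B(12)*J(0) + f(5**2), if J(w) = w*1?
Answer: 47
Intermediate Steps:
J(w) = w
B(U) = -8 - 8*U (B(U) = -8*(U + 1) = -8*(1 + U) = -8 - 8*U)
B(12)*J(0) + f(5**2) = (-8 - 8*12)*0 + (-3 + 2*5**2) = (-8 - 96)*0 + (-3 + 2*25) = -104*0 + (-3 + 50) = 0 + 47 = 47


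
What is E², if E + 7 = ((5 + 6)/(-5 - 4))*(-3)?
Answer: 100/9 ≈ 11.111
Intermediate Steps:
E = -10/3 (E = -7 + ((5 + 6)/(-5 - 4))*(-3) = -7 + (11/(-9))*(-3) = -7 + (11*(-⅑))*(-3) = -7 - 11/9*(-3) = -7 + 11/3 = -10/3 ≈ -3.3333)
E² = (-10/3)² = 100/9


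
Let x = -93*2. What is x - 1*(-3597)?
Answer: 3411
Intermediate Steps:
x = -186
x - 1*(-3597) = -186 - 1*(-3597) = -186 + 3597 = 3411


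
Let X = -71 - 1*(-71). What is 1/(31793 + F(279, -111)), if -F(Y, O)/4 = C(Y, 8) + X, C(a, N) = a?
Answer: 1/30677 ≈ 3.2598e-5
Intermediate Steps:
X = 0 (X = -71 + 71 = 0)
F(Y, O) = -4*Y (F(Y, O) = -4*(Y + 0) = -4*Y)
1/(31793 + F(279, -111)) = 1/(31793 - 4*279) = 1/(31793 - 1116) = 1/30677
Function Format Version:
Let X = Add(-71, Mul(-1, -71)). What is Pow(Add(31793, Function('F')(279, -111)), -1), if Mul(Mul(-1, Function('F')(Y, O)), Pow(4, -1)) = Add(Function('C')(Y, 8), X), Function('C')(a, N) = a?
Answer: Rational(1, 30677) ≈ 3.2598e-5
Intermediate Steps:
X = 0 (X = Add(-71, 71) = 0)
Function('F')(Y, O) = Mul(-4, Y) (Function('F')(Y, O) = Mul(-4, Add(Y, 0)) = Mul(-4, Y))
Pow(Add(31793, Function('F')(279, -111)), -1) = Pow(Add(31793, Mul(-4, 279)), -1) = Pow(Add(31793, -1116), -1) = Pow(30677, -1) = Rational(1, 30677)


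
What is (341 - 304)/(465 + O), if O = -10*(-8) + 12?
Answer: 37/557 ≈ 0.066427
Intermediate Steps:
O = 92 (O = 80 + 12 = 92)
(341 - 304)/(465 + O) = (341 - 304)/(465 + 92) = 37/557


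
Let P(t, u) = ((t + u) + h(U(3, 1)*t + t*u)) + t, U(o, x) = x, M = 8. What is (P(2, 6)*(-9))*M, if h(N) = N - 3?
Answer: -1512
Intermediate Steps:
h(N) = -3 + N
P(t, u) = -3 + u + 3*t + t*u (P(t, u) = ((t + u) + (-3 + (1*t + t*u))) + t = ((t + u) + (-3 + (t + t*u))) + t = ((t + u) + (-3 + t + t*u)) + t = (-3 + u + 2*t + t*u) + t = -3 + u + 3*t + t*u)
(P(2, 6)*(-9))*M = ((-3 + 6 + 3*2 + 2*6)*(-9))*8 = ((-3 + 6 + 6 + 12)*(-9))*8 = (21*(-9))*8 = -189*8 = -1512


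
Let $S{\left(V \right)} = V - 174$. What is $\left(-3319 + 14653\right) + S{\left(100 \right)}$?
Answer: $11260$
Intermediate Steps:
$S{\left(V \right)} = -174 + V$
$\left(-3319 + 14653\right) + S{\left(100 \right)} = \left(-3319 + 14653\right) + \left(-174 + 100\right) = 11334 - 74 = 11260$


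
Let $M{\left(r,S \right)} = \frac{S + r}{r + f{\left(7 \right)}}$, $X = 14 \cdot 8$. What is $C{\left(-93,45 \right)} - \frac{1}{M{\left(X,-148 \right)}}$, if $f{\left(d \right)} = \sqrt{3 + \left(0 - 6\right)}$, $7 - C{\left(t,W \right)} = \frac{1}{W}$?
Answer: $\frac{454}{45} + \frac{i \sqrt{3}}{36} \approx 10.089 + 0.048113 i$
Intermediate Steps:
$X = 112$
$C{\left(t,W \right)} = 7 - \frac{1}{W}$
$f{\left(d \right)} = i \sqrt{3}$ ($f{\left(d \right)} = \sqrt{3 + \left(0 - 6\right)} = \sqrt{3 - 6} = \sqrt{-3} = i \sqrt{3}$)
$M{\left(r,S \right)} = \frac{S + r}{r + i \sqrt{3}}$
$C{\left(-93,45 \right)} - \frac{1}{M{\left(X,-148 \right)}} = \left(7 - \frac{1}{45}\right) - \frac{1}{\frac{1}{112 + i \sqrt{3}} \left(-148 + 112\right)} = \left(7 - \frac{1}{45}\right) - \frac{1}{\frac{1}{112 + i \sqrt{3}} \left(-36\right)} = \left(7 - \frac{1}{45}\right) - \frac{1}{\left(-36\right) \frac{1}{112 + i \sqrt{3}}} = \frac{314}{45} - \left(- \frac{28}{9} - \frac{i \sqrt{3}}{36}\right) = \frac{314}{45} + \left(\frac{28}{9} + \frac{i \sqrt{3}}{36}\right) = \frac{454}{45} + \frac{i \sqrt{3}}{36}$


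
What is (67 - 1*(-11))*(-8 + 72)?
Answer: 4992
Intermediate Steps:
(67 - 1*(-11))*(-8 + 72) = (67 + 11)*64 = 78*64 = 4992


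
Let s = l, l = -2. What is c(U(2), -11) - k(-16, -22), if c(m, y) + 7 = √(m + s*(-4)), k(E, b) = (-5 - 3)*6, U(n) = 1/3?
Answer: 41 + 5*√3/3 ≈ 43.887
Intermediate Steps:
U(n) = ⅓
s = -2
k(E, b) = -48 (k(E, b) = -8*6 = -48)
c(m, y) = -7 + √(8 + m) (c(m, y) = -7 + √(m - 2*(-4)) = -7 + √(m + 8) = -7 + √(8 + m))
c(U(2), -11) - k(-16, -22) = (-7 + √(8 + ⅓)) - 1*(-48) = (-7 + √(25/3)) + 48 = (-7 + 5*√3/3) + 48 = 41 + 5*√3/3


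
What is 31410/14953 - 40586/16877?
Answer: -10967984/36051683 ≈ -0.30423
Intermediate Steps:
31410/14953 - 40586/16877 = 31410*(1/14953) - 40586*1/16877 = 31410/14953 - 5798/2411 = -10967984/36051683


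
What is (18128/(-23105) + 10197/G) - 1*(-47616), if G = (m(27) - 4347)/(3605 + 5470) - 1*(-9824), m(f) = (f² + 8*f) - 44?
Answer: 98079759949480783/2059795824170 ≈ 47616.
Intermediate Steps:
m(f) = -44 + f² + 8*f
G = 89149354/9075 (G = ((-44 + 27² + 8*27) - 4347)/(3605 + 5470) - 1*(-9824) = ((-44 + 729 + 216) - 4347)/9075 + 9824 = (901 - 4347)*(1/9075) + 9824 = -3446*1/9075 + 9824 = -3446/9075 + 9824 = 89149354/9075 ≈ 9823.6)
(18128/(-23105) + 10197/G) - 1*(-47616) = (18128/(-23105) + 10197/(89149354/9075)) - 1*(-47616) = (18128*(-1/23105) + 10197*(9075/89149354)) + 47616 = (-18128/23105 + 92537775/89149354) + 47616 = 521985802063/2059795824170 + 47616 = 98079759949480783/2059795824170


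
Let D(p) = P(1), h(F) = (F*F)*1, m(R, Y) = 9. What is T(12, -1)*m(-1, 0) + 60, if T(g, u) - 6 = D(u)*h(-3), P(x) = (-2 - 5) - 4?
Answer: -777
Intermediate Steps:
h(F) = F² (h(F) = F²*1 = F²)
P(x) = -11 (P(x) = -7 - 4 = -11)
D(p) = -11
T(g, u) = -93 (T(g, u) = 6 - 11*(-3)² = 6 - 11*9 = 6 - 99 = -93)
T(12, -1)*m(-1, 0) + 60 = -93*9 + 60 = -837 + 60 = -777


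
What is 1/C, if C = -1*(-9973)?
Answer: 1/9973 ≈ 0.00010027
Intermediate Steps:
C = 9973
1/C = 1/9973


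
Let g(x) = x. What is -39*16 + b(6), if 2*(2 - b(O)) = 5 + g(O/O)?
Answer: -625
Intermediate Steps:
b(O) = -1 (b(O) = 2 - (5 + O/O)/2 = 2 - (5 + 1)/2 = 2 - ½*6 = 2 - 3 = -1)
-39*16 + b(6) = -39*16 - 1 = -624 - 1 = -625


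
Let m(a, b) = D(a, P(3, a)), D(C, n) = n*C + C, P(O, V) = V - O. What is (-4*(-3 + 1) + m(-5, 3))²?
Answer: 1849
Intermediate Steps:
D(C, n) = C + C*n (D(C, n) = C*n + C = C + C*n)
m(a, b) = a*(-2 + a) (m(a, b) = a*(1 + (a - 1*3)) = a*(1 + (a - 3)) = a*(1 + (-3 + a)) = a*(-2 + a))
(-4*(-3 + 1) + m(-5, 3))² = (-4*(-3 + 1) - 5*(-2 - 5))² = (-4*(-2) - 5*(-7))² = (8 + 35)² = 43² = 1849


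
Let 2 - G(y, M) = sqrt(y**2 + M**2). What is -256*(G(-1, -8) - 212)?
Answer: 53760 + 256*sqrt(65) ≈ 55824.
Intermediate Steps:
G(y, M) = 2 - sqrt(M**2 + y**2) (G(y, M) = 2 - sqrt(y**2 + M**2) = 2 - sqrt(M**2 + y**2))
-256*(G(-1, -8) - 212) = -256*((2 - sqrt((-8)**2 + (-1)**2)) - 212) = -256*((2 - sqrt(64 + 1)) - 212) = -256*((2 - sqrt(65)) - 212) = -256*(-210 - sqrt(65)) = 53760 + 256*sqrt(65)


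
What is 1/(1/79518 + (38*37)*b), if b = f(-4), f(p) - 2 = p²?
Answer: 79518/2012441545 ≈ 3.9513e-5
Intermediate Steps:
f(p) = 2 + p²
b = 18 (b = 2 + (-4)² = 2 + 16 = 18)
1/(1/79518 + (38*37)*b) = 1/(1/79518 + (38*37)*18) = 1/(1/79518 + 1406*18) = 1/(1/79518 + 25308) = 1/(2012441545/79518) = 79518/2012441545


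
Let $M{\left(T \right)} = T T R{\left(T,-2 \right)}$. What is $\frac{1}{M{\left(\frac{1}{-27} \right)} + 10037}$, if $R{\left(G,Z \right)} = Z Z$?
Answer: $\frac{729}{7316977} \approx 9.9631 \cdot 10^{-5}$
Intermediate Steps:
$R{\left(G,Z \right)} = Z^{2}$
$M{\left(T \right)} = 4 T^{2}$ ($M{\left(T \right)} = T T \left(-2\right)^{2} = T^{2} \cdot 4 = 4 T^{2}$)
$\frac{1}{M{\left(\frac{1}{-27} \right)} + 10037} = \frac{1}{4 \left(\frac{1}{-27}\right)^{2} + 10037} = \frac{1}{4 \left(- \frac{1}{27}\right)^{2} + 10037} = \frac{1}{4 \cdot \frac{1}{729} + 10037} = \frac{1}{\frac{4}{729} + 10037} = \frac{1}{\frac{7316977}{729}} = \frac{729}{7316977}$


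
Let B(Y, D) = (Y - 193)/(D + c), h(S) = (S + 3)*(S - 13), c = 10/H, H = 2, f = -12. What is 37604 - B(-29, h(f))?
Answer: 4324571/115 ≈ 37605.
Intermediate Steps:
c = 5 (c = 10/2 = 10*(½) = 5)
h(S) = (-13 + S)*(3 + S) (h(S) = (3 + S)*(-13 + S) = (-13 + S)*(3 + S))
B(Y, D) = (-193 + Y)/(5 + D) (B(Y, D) = (Y - 193)/(D + 5) = (-193 + Y)/(5 + D))
37604 - B(-29, h(f)) = 37604 - (-193 - 29)/(5 + (-39 + (-12)² - 10*(-12))) = 37604 - (-222)/(5 + (-39 + 144 + 120)) = 37604 - (-222)/(5 + 225) = 37604 - (-222)/230 = 37604 - 1*(-111/115) = 37604 + 111/115 = 4324571/115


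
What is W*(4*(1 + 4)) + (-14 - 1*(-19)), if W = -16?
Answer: -315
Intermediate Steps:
W*(4*(1 + 4)) + (-14 - 1*(-19)) = -64*(1 + 4) + (-14 - 1*(-19)) = -64*5 + (-14 + 19) = -16*20 + 5 = -320 + 5 = -315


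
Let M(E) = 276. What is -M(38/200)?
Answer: -276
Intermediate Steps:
-M(38/200) = -1*276 = -276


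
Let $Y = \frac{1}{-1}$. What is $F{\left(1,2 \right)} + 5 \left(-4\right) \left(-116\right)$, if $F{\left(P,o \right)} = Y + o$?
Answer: $2321$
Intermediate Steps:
$Y = -1$
$F{\left(P,o \right)} = -1 + o$
$F{\left(1,2 \right)} + 5 \left(-4\right) \left(-116\right) = \left(-1 + 2\right) + 5 \left(-4\right) \left(-116\right) = 1 - -2320 = 1 + 2320 = 2321$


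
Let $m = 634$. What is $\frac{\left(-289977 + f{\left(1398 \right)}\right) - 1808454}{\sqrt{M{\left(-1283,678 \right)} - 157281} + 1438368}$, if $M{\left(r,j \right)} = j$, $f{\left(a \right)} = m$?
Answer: $- \frac{1005801358432}{689634220009} + \frac{2097797 i \sqrt{156603}}{2068902660027} \approx -1.4585 + 0.00040126 i$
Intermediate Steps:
$f{\left(a \right)} = 634$
$\frac{\left(-289977 + f{\left(1398 \right)}\right) - 1808454}{\sqrt{M{\left(-1283,678 \right)} - 157281} + 1438368} = \frac{\left(-289977 + 634\right) - 1808454}{\sqrt{678 - 157281} + 1438368} = \frac{-289343 - 1808454}{\sqrt{-156603} + 1438368} = - \frac{2097797}{i \sqrt{156603} + 1438368} = - \frac{2097797}{1438368 + i \sqrt{156603}}$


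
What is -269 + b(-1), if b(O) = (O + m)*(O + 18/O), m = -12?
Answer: -22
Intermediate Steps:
b(O) = (-12 + O)*(O + 18/O) (b(O) = (O - 12)*(O + 18/O) = (-12 + O)*(O + 18/O))
-269 + b(-1) = -269 + (18 + (-1)² - 216/(-1) - 12*(-1)) = -269 + (18 + 1 - 216*(-1) + 12) = -269 + (18 + 1 + 216 + 12) = -269 + 247 = -22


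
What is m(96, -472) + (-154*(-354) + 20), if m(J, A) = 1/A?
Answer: 25740991/472 ≈ 54536.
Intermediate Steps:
m(96, -472) + (-154*(-354) + 20) = 1/(-472) + (-154*(-354) + 20) = -1/472 + (54516 + 20) = -1/472 + 54536 = 25740991/472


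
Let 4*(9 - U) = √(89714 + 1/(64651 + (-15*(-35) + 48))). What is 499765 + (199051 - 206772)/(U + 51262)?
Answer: 1370994677832632934011/2743279523274607 - 61768*√95414655808722/2743279523274607 ≈ 4.9977e+5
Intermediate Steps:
U = 9 - √95414655808722/130448 (U = 9 - √(89714 + 1/(64651 + (-15*(-35) + 48)))/4 = 9 - √(89714 + 1/(64651 + (525 + 48)))/4 = 9 - √(89714 + 1/(64651 + 573))/4 = 9 - √(89714 + 1/65224)/4 = 9 - √95414655808722/130448 ≈ -65.881)
499765 + (199051 - 206772)/(U + 51262) = 499765 + (199051 - 206772)/((9 - √95414655808722/130448) + 51262) = 499765 - 7721/(51271 - √95414655808722/130448)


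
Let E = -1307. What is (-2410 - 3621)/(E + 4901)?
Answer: -6031/3594 ≈ -1.6781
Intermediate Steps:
(-2410 - 3621)/(E + 4901) = (-2410 - 3621)/(-1307 + 4901) = -6031/3594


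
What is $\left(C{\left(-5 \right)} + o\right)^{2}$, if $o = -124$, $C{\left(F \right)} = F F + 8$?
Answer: $8281$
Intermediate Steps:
$C{\left(F \right)} = 8 + F^{2}$ ($C{\left(F \right)} = F^{2} + 8 = 8 + F^{2}$)
$\left(C{\left(-5 \right)} + o\right)^{2} = \left(\left(8 + \left(-5\right)^{2}\right) - 124\right)^{2} = \left(\left(8 + 25\right) - 124\right)^{2} = \left(33 - 124\right)^{2} = \left(-91\right)^{2} = 8281$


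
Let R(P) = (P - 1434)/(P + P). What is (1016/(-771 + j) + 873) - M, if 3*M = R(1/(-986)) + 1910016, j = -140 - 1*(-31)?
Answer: -143789963/165 ≈ -8.7145e+5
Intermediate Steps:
j = -109 (j = -140 + 31 = -109)
R(P) = (-1434 + P)/(2*P) (R(P) = (-1434 + P)/((2*P)) = (-1434 + P)*(1/(2*P)) = (-1434 + P)/(2*P))
M = 5233957/6 (M = ((-1434 + 1/(-986))/(2*(1/(-986))) + 1910016)/3 = ((-1434 - 1/986)/(2*(-1/986)) + 1910016)/3 = ((½)*(-986)*(-1413925/986) + 1910016)/3 = (1413925/2 + 1910016)/3 = (⅓)*(5233957/2) = 5233957/6 ≈ 8.7233e+5)
(1016/(-771 + j) + 873) - M = (1016/(-771 - 109) + 873) - 1*5233957/6 = (1016/(-880) + 873) - 5233957/6 = (1016*(-1/880) + 873) - 5233957/6 = (-127/110 + 873) - 5233957/6 = 95903/110 - 5233957/6 = -143789963/165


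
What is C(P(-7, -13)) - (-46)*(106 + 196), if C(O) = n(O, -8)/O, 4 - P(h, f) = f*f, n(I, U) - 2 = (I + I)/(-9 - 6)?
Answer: 764052/55 ≈ 13892.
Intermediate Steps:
n(I, U) = 2 - 2*I/15 (n(I, U) = 2 + (I + I)/(-9 - 6) = 2 + (2*I)/(-15) = 2 + (2*I)*(-1/15) = 2 - 2*I/15)
P(h, f) = 4 - f**2 (P(h, f) = 4 - f*f = 4 - f**2)
C(O) = (2 - 2*O/15)/O
C(P(-7, -13)) - (-46)*(106 + 196) = (-2/15 + 2/(4 - 1*(-13)**2)) - (-46)*(106 + 196) = (-2/15 + 2/(4 - 1*169)) - (-46)*302 = (-2/15 + 2/(4 - 169)) - 1*(-13892) = (-2/15 + 2/(-165)) + 13892 = (-2/15 + 2*(-1/165)) + 13892 = (-2/15 - 2/165) + 13892 = -8/55 + 13892 = 764052/55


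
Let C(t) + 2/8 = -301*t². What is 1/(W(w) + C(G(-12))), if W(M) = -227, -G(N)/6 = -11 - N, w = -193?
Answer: -4/44253 ≈ -9.0389e-5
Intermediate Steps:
G(N) = 66 + 6*N (G(N) = -6*(-11 - N) = 66 + 6*N)
C(t) = -¼ - 301*t²
1/(W(w) + C(G(-12))) = 1/(-227 + (-¼ - 301*(66 + 6*(-12))²)) = 1/(-227 + (-¼ - 301*(66 - 72)²)) = 1/(-227 + (-¼ - 301*(-6)²)) = 1/(-227 + (-¼ - 301*36)) = 1/(-227 + (-¼ - 10836)) = 1/(-227 - 43345/4) = 1/(-44253/4) = -4/44253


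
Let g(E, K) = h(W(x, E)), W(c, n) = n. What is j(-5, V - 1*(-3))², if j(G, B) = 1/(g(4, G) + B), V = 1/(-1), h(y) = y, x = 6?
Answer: 1/36 ≈ 0.027778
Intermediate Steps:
g(E, K) = E
V = -1
j(G, B) = 1/(4 + B)
j(-5, V - 1*(-3))² = (1/(4 + (-1 - 1*(-3))))² = (1/(4 + (-1 + 3)))² = (1/(4 + 2))² = (1/6)² = (⅙)² = 1/36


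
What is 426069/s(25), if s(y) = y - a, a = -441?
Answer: 426069/466 ≈ 914.31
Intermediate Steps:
s(y) = 441 + y (s(y) = y - 1*(-441) = y + 441 = 441 + y)
426069/s(25) = 426069/(441 + 25) = 426069/466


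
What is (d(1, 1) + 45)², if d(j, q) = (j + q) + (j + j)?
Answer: 2401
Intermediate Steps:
d(j, q) = q + 3*j (d(j, q) = (j + q) + 2*j = q + 3*j)
(d(1, 1) + 45)² = ((1 + 3*1) + 45)² = ((1 + 3) + 45)² = (4 + 45)² = 49² = 2401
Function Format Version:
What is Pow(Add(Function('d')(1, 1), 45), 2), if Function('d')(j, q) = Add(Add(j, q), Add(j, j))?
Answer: 2401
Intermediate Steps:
Function('d')(j, q) = Add(q, Mul(3, j)) (Function('d')(j, q) = Add(Add(j, q), Mul(2, j)) = Add(q, Mul(3, j)))
Pow(Add(Function('d')(1, 1), 45), 2) = Pow(Add(Add(1, Mul(3, 1)), 45), 2) = Pow(Add(Add(1, 3), 45), 2) = Pow(Add(4, 45), 2) = Pow(49, 2) = 2401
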